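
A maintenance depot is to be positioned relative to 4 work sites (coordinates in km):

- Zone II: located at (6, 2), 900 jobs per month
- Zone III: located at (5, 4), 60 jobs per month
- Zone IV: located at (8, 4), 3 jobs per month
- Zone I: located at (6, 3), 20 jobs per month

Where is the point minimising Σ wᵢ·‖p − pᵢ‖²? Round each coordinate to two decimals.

(5.95, 2.15)

The minimiser of Σwᵢ‖p−pᵢ‖² is the weighted centroid p* = (Σwᵢpᵢ)/(Σwᵢ).
Σwᵢ = 983.
Σwᵢxᵢ = 900·6 + 60·5 + 3·8 + 20·6 = 5844.
Σwᵢyᵢ = 900·2 + 60·4 + 3·4 + 20·3 = 2112.
x* = 5844/983 = 5.95, y* = 2112/983 = 2.15.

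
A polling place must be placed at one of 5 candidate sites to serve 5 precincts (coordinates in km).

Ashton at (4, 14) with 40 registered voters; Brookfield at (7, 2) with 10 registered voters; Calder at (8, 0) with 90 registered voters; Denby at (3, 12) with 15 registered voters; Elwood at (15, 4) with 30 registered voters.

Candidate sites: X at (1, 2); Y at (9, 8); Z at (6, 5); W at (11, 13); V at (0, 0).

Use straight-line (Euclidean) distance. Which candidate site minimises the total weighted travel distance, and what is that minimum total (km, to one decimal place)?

Z, total 1271.0 km

Total weighted distance at each candidate:
  X (1, 2): total = 1787.2
  Y (9, 8): total = 1425.8
  Z (6, 5): total = 1271.0
  W (11, 13): total = 2017.0
  V (0, 0): total = 2026.5
Minimum is at Z with total 1271.0 km.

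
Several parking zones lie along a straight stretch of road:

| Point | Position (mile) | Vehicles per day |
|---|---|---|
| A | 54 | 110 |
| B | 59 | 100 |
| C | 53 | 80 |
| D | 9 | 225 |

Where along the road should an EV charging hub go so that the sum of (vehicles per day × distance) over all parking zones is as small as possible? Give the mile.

For a sum of weighted absolute distances on a line, the optimum is the weighted median (not the mean). Total weight W = 515; half-weight = 257.5.
Sort by position and accumulate weight:
  mile 9 (D, w=225) → cum 225
  mile 53 (C, w=80) → cum 305  ≥ 257.5 → median here
  mile 54 (A, w=110) → cum 415
  mile 59 (B, w=100) → cum 515
Optimal location: mile 53.

x = 53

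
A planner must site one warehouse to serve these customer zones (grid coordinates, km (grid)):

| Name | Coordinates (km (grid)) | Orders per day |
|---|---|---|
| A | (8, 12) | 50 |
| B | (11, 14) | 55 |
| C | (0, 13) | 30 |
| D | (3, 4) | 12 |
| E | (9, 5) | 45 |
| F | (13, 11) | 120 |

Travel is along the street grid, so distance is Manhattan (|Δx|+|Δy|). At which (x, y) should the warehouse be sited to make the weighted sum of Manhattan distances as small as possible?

(11, 11)

Manhattan distance separates: Σwᵢ(|x−xᵢ|+|y−yᵢ|) = Σwᵢ|x−xᵢ| + Σwᵢ|y−yᵢ|, so x and y are optimised independently as 1-D weighted medians.
Total weight W = 312; half = 156.
x-coordinate, sorted with cumulative weight:
  x=0 (C, w=30) cum 30
  x=3 (D, w=12) cum 42
  x=8 (A, w=50) cum 92
  x=9 (E, w=45) cum 137
  x=11 (B, w=55) cum 192  ← median
  x=13 (F, w=120) cum 312
⇒ x* = 11
y-coordinate, sorted with cumulative weight:
  y=4 (D, w=12) cum 12
  y=5 (E, w=45) cum 57
  y=11 (F, w=120) cum 177  ← median
  y=12 (A, w=50) cum 227
  y=13 (C, w=30) cum 257
  y=14 (B, w=55) cum 312
⇒ y* = 11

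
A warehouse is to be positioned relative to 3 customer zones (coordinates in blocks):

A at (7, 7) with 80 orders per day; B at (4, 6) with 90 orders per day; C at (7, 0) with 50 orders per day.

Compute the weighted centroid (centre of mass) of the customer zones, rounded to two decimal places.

(5.77, 5.00)

The minimiser of Σwᵢ‖p−pᵢ‖² is the weighted centroid p* = (Σwᵢpᵢ)/(Σwᵢ).
Σwᵢ = 220.
Σwᵢxᵢ = 80·7 + 90·4 + 50·7 = 1270.
Σwᵢyᵢ = 80·7 + 90·6 + 50·0 = 1100.
x* = 1270/220 = 5.77, y* = 1100/220 = 5.00.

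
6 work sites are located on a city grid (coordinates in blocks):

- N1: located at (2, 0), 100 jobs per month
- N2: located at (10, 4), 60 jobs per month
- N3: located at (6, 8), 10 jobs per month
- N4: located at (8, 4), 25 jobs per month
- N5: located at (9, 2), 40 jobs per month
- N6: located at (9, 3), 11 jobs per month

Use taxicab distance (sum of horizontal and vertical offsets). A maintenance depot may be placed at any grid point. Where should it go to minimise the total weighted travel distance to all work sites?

Manhattan distance separates: Σwᵢ(|x−xᵢ|+|y−yᵢ|) = Σwᵢ|x−xᵢ| + Σwᵢ|y−yᵢ|, so x and y are optimised independently as 1-D weighted medians.
Total weight W = 246; half = 123.
x-coordinate, sorted with cumulative weight:
  x=2 (N1, w=100) cum 100
  x=6 (N3, w=10) cum 110
  x=8 (N4, w=25) cum 135  ← median
  x=9 (N5, w=40) cum 175
  x=9 (N6, w=11) cum 186
  x=10 (N2, w=60) cum 246
⇒ x* = 8
y-coordinate, sorted with cumulative weight:
  y=0 (N1, w=100) cum 100
  y=2 (N5, w=40) cum 140  ← median
  y=3 (N6, w=11) cum 151
  y=4 (N2, w=60) cum 211
  y=4 (N4, w=25) cum 236
  y=8 (N3, w=10) cum 246
⇒ y* = 2

(8, 2)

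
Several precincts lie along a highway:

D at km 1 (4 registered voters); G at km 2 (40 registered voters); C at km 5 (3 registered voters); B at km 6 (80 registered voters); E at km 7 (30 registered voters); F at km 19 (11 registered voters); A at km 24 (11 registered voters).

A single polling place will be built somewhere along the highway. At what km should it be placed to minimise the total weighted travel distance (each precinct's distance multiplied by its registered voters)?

For a sum of weighted absolute distances on a line, the optimum is the weighted median (not the mean). Total weight W = 179; half-weight = 89.5.
Sort by position and accumulate weight:
  km 1 (D, w=4) → cum 4
  km 2 (G, w=40) → cum 44
  km 5 (C, w=3) → cum 47
  km 6 (B, w=80) → cum 127  ≥ 89.5 → median here
  km 7 (E, w=30) → cum 157
  km 19 (F, w=11) → cum 168
  km 24 (A, w=11) → cum 179
Optimal location: km 6.

x = 6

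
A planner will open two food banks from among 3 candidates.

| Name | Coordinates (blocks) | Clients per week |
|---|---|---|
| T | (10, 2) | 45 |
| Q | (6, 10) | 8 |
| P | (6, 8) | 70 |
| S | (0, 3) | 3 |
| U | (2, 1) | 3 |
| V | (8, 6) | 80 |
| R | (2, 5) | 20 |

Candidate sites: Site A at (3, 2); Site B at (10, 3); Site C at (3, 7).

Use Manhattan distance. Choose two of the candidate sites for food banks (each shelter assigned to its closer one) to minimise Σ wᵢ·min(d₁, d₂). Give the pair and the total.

Evaluate every pair (each demand assigned to the nearer of the two):
  {Site B, Site C}: total = 875
  {Site A, Site C}: total = 1201
  {Site A, Site B}: total = 1261
Best pair: {Site B, Site C} with total 875.

{Site B, Site C}, total 875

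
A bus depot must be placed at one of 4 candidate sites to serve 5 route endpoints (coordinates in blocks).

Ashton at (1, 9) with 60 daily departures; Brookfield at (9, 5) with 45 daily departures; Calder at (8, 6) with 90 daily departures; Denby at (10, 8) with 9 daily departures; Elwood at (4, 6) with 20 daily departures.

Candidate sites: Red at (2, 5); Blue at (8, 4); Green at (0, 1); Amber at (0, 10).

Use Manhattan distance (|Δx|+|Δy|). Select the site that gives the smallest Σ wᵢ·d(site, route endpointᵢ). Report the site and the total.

Blue, total 1164 blocks

Total weighted distance at each candidate:
  Red (2, 5): total = 1404
  Blue (8, 4): total = 1164
  Green (0, 1): total = 2628
  Amber (0, 10): total = 2098
Minimum is at Blue with total 1164 blocks.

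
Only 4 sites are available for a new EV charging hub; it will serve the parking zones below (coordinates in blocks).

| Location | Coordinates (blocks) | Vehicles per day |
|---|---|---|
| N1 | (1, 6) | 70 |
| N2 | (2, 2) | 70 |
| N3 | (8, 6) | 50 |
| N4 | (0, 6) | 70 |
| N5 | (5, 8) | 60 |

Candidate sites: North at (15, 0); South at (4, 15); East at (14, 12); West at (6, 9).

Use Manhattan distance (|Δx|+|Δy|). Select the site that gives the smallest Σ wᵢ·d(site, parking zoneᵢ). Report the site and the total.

West, total 2330 blocks

Total weighted distance at each candidate:
  North (15, 0): total = 5650
  South (4, 15): total = 3930
  East (14, 12): total = 5650
  West (6, 9): total = 2330
Minimum is at West with total 2330 blocks.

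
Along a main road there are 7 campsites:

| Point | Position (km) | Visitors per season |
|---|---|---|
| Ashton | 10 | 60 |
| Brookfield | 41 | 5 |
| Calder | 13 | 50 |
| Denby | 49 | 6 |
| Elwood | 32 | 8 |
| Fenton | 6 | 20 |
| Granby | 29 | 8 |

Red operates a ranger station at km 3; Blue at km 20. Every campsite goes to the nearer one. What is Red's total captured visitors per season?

The indifferent point is the midpoint (3+20)/2 = 11.5; campsites left of it (closer to Red at 3) go to Red, those right go to Blue.
  Fenton at 6 (w=20) → Red
  Ashton at 10 (w=60) → Red
  Calder at 13 (w=50) → Blue
  Granby at 29 (w=8) → Blue
  Elwood at 32 (w=8) → Blue
  Brookfield at 41 (w=5) → Blue
  Denby at 49 (w=6) → Blue
Red captures 80; Blue captures 77.

80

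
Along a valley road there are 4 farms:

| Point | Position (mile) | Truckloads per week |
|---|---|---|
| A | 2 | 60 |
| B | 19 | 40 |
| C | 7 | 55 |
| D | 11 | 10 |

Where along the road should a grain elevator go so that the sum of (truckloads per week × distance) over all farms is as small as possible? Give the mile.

For a sum of weighted absolute distances on a line, the optimum is the weighted median (not the mean). Total weight W = 165; half-weight = 82.5.
Sort by position and accumulate weight:
  mile 2 (A, w=60) → cum 60
  mile 7 (C, w=55) → cum 115  ≥ 82.5 → median here
  mile 11 (D, w=10) → cum 125
  mile 19 (B, w=40) → cum 165
Optimal location: mile 7.

x = 7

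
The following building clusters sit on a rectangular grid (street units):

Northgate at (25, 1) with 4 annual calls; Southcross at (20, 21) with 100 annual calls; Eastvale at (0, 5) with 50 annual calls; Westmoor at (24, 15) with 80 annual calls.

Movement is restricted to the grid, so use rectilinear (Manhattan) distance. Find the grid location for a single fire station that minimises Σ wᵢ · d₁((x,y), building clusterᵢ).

Manhattan distance separates: Σwᵢ(|x−xᵢ|+|y−yᵢ|) = Σwᵢ|x−xᵢ| + Σwᵢ|y−yᵢ|, so x and y are optimised independently as 1-D weighted medians.
Total weight W = 234; half = 117.
x-coordinate, sorted with cumulative weight:
  x=0 (Eastvale, w=50) cum 50
  x=20 (Southcross, w=100) cum 150  ← median
  x=24 (Westmoor, w=80) cum 230
  x=25 (Northgate, w=4) cum 234
⇒ x* = 20
y-coordinate, sorted with cumulative weight:
  y=1 (Northgate, w=4) cum 4
  y=5 (Eastvale, w=50) cum 54
  y=15 (Westmoor, w=80) cum 134  ← median
  y=21 (Southcross, w=100) cum 234
⇒ y* = 15

(20, 15)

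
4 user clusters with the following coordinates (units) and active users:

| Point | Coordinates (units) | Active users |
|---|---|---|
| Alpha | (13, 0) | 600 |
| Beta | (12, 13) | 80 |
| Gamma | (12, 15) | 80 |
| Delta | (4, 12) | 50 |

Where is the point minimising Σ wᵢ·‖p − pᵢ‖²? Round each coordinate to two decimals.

(12.25, 3.51)

The minimiser of Σwᵢ‖p−pᵢ‖² is the weighted centroid p* = (Σwᵢpᵢ)/(Σwᵢ).
Σwᵢ = 810.
Σwᵢxᵢ = 600·13 + 80·12 + 80·12 + 50·4 = 9920.
Σwᵢyᵢ = 600·0 + 80·13 + 80·15 + 50·12 = 2840.
x* = 9920/810 = 12.25, y* = 2840/810 = 3.51.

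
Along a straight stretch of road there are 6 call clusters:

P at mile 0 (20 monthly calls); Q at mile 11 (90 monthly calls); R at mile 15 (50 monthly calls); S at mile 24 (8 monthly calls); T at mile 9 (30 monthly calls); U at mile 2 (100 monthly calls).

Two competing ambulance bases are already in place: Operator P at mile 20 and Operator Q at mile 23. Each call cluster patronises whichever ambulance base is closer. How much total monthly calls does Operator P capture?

The indifferent point is the midpoint (20+23)/2 = 21.5; call clusters left of it (closer to Operator P at 20) go to Operator P, those right go to Operator Q.
  P at 0 (w=20) → Operator P
  U at 2 (w=100) → Operator P
  T at 9 (w=30) → Operator P
  Q at 11 (w=90) → Operator P
  R at 15 (w=50) → Operator P
  S at 24 (w=8) → Operator Q
Operator P captures 290; Operator Q captures 8.

290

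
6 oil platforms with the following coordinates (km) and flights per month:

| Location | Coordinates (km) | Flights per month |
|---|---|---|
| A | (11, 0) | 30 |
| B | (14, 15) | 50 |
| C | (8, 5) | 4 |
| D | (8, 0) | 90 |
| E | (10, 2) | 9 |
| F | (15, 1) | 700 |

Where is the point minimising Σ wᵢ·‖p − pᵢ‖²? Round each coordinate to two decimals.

The minimiser of Σwᵢ‖p−pᵢ‖² is the weighted centroid p* = (Σwᵢpᵢ)/(Σwᵢ).
Σwᵢ = 883.
Σwᵢxᵢ = 30·11 + 50·14 + 4·8 + 90·8 + 9·10 + 700·15 = 12372.
Σwᵢyᵢ = 30·0 + 50·15 + 4·5 + 90·0 + 9·2 + 700·1 = 1488.
x* = 12372/883 = 14.01, y* = 1488/883 = 1.69.

(14.01, 1.69)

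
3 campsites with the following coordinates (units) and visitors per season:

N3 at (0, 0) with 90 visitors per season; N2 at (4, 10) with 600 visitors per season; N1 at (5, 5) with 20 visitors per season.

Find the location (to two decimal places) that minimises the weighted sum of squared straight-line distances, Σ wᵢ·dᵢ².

(3.52, 8.59)

The minimiser of Σwᵢ‖p−pᵢ‖² is the weighted centroid p* = (Σwᵢpᵢ)/(Σwᵢ).
Σwᵢ = 710.
Σwᵢxᵢ = 90·0 + 600·4 + 20·5 = 2500.
Σwᵢyᵢ = 90·0 + 600·10 + 20·5 = 6100.
x* = 2500/710 = 3.52, y* = 6100/710 = 8.59.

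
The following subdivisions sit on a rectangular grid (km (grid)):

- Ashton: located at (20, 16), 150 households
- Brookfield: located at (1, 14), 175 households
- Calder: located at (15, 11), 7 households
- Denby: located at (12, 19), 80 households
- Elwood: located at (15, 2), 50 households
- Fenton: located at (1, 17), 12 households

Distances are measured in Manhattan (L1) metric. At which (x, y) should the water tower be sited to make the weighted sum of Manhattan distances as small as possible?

Manhattan distance separates: Σwᵢ(|x−xᵢ|+|y−yᵢ|) = Σwᵢ|x−xᵢ| + Σwᵢ|y−yᵢ|, so x and y are optimised independently as 1-D weighted medians.
Total weight W = 474; half = 237.
x-coordinate, sorted with cumulative weight:
  x=1 (Brookfield, w=175) cum 175
  x=1 (Fenton, w=12) cum 187
  x=12 (Denby, w=80) cum 267  ← median
  x=15 (Calder, w=7) cum 274
  x=15 (Elwood, w=50) cum 324
  x=20 (Ashton, w=150) cum 474
⇒ x* = 12
y-coordinate, sorted with cumulative weight:
  y=2 (Elwood, w=50) cum 50
  y=11 (Calder, w=7) cum 57
  y=14 (Brookfield, w=175) cum 232
  y=16 (Ashton, w=150) cum 382  ← median
  y=17 (Fenton, w=12) cum 394
  y=19 (Denby, w=80) cum 474
⇒ y* = 16

(12, 16)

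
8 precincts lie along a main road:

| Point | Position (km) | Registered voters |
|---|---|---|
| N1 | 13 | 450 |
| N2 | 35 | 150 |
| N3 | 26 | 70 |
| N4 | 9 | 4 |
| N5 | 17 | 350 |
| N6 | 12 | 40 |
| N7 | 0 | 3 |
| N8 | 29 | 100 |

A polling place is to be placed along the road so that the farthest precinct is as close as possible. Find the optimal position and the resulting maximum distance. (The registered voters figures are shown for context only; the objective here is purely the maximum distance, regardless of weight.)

The 1-center on a line is the midpoint of the two extreme points: leftmost at 0, rightmost at 35.
Optimal location = (0 + 35)/2 = 17.5; maximum distance = (35 − 0)/2 = 17.5.

location 17.5, max distance 17.5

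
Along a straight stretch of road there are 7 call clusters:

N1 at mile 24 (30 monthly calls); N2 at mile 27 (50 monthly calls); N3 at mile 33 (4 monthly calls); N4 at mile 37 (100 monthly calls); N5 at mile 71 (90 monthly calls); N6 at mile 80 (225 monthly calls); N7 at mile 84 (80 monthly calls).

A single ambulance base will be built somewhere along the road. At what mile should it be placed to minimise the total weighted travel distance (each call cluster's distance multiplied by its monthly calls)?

x = 80

For a sum of weighted absolute distances on a line, the optimum is the weighted median (not the mean). Total weight W = 579; half-weight = 289.5.
Sort by position and accumulate weight:
  mile 24 (N1, w=30) → cum 30
  mile 27 (N2, w=50) → cum 80
  mile 33 (N3, w=4) → cum 84
  mile 37 (N4, w=100) → cum 184
  mile 71 (N5, w=90) → cum 274
  mile 80 (N6, w=225) → cum 499  ≥ 289.5 → median here
  mile 84 (N7, w=80) → cum 579
Optimal location: mile 80.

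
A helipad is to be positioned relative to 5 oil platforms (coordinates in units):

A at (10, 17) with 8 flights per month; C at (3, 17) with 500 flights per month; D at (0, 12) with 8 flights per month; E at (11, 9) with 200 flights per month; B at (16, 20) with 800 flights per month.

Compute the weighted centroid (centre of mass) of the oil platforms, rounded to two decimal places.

(10.94, 17.50)

The minimiser of Σwᵢ‖p−pᵢ‖² is the weighted centroid p* = (Σwᵢpᵢ)/(Σwᵢ).
Σwᵢ = 1516.
Σwᵢxᵢ = 8·10 + 500·3 + 8·0 + 200·11 + 800·16 = 16580.
Σwᵢyᵢ = 8·17 + 500·17 + 8·12 + 200·9 + 800·20 = 26532.
x* = 16580/1516 = 10.94, y* = 26532/1516 = 17.50.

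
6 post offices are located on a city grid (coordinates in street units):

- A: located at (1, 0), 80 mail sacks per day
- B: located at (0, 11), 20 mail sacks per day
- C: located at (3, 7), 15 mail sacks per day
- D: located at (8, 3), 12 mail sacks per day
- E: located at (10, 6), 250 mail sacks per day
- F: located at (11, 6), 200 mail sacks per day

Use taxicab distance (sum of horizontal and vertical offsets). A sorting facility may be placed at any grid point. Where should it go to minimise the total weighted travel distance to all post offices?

Manhattan distance separates: Σwᵢ(|x−xᵢ|+|y−yᵢ|) = Σwᵢ|x−xᵢ| + Σwᵢ|y−yᵢ|, so x and y are optimised independently as 1-D weighted medians.
Total weight W = 577; half = 288.5.
x-coordinate, sorted with cumulative weight:
  x=0 (B, w=20) cum 20
  x=1 (A, w=80) cum 100
  x=3 (C, w=15) cum 115
  x=8 (D, w=12) cum 127
  x=10 (E, w=250) cum 377  ← median
  x=11 (F, w=200) cum 577
⇒ x* = 10
y-coordinate, sorted with cumulative weight:
  y=0 (A, w=80) cum 80
  y=3 (D, w=12) cum 92
  y=6 (E, w=250) cum 342  ← median
  y=6 (F, w=200) cum 542
  y=7 (C, w=15) cum 557
  y=11 (B, w=20) cum 577
⇒ y* = 6

(10, 6)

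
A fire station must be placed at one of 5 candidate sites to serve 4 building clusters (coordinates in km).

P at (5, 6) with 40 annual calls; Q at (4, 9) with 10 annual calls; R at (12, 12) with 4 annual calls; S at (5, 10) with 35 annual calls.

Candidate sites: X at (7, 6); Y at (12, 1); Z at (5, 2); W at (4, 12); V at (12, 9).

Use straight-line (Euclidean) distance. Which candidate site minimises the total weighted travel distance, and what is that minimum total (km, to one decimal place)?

Total weighted distance at each candidate:
  X (7, 6): total = 310.2
  Y (12, 1): total = 900.3
  Z (5, 2): total = 559.5
  W (4, 12): total = 383.6
  V (12, 9): total = 644.1
Minimum is at X with total 310.2 km.

X, total 310.2 km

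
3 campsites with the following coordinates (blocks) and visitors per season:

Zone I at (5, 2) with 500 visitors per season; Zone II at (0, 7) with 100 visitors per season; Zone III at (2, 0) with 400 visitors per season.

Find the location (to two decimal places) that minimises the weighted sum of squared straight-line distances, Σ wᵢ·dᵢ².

The minimiser of Σwᵢ‖p−pᵢ‖² is the weighted centroid p* = (Σwᵢpᵢ)/(Σwᵢ).
Σwᵢ = 1000.
Σwᵢxᵢ = 500·5 + 100·0 + 400·2 = 3300.
Σwᵢyᵢ = 500·2 + 100·7 + 400·0 = 1700.
x* = 3300/1000 = 3.30, y* = 1700/1000 = 1.70.

(3.30, 1.70)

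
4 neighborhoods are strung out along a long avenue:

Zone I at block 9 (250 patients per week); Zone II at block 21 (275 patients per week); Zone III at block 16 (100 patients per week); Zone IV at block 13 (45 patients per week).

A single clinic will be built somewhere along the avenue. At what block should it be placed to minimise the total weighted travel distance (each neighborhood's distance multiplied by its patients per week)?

x = 16

For a sum of weighted absolute distances on a line, the optimum is the weighted median (not the mean). Total weight W = 670; half-weight = 335.
Sort by position and accumulate weight:
  block 9 (Zone I, w=250) → cum 250
  block 13 (Zone IV, w=45) → cum 295
  block 16 (Zone III, w=100) → cum 395  ≥ 335 → median here
  block 21 (Zone II, w=275) → cum 670
Optimal location: block 16.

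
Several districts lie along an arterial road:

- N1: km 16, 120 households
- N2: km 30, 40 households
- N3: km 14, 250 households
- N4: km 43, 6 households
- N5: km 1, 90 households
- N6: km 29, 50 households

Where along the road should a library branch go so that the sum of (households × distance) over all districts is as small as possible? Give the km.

For a sum of weighted absolute distances on a line, the optimum is the weighted median (not the mean). Total weight W = 556; half-weight = 278.
Sort by position and accumulate weight:
  km 1 (N5, w=90) → cum 90
  km 14 (N3, w=250) → cum 340  ≥ 278 → median here
  km 16 (N1, w=120) → cum 460
  km 29 (N6, w=50) → cum 510
  km 30 (N2, w=40) → cum 550
  km 43 (N4, w=6) → cum 556
Optimal location: km 14.

x = 14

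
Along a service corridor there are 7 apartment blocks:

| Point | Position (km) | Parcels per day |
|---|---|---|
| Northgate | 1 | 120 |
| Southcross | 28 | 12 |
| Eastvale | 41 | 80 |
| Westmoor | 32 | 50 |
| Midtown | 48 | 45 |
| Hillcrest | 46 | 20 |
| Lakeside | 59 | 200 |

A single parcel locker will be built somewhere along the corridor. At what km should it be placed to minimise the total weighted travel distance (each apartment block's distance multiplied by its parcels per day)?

For a sum of weighted absolute distances on a line, the optimum is the weighted median (not the mean). Total weight W = 527; half-weight = 263.5.
Sort by position and accumulate weight:
  km 1 (Northgate, w=120) → cum 120
  km 28 (Southcross, w=12) → cum 132
  km 32 (Westmoor, w=50) → cum 182
  km 41 (Eastvale, w=80) → cum 262
  km 46 (Hillcrest, w=20) → cum 282  ≥ 263.5 → median here
  km 48 (Midtown, w=45) → cum 327
  km 59 (Lakeside, w=200) → cum 527
Optimal location: km 46.

x = 46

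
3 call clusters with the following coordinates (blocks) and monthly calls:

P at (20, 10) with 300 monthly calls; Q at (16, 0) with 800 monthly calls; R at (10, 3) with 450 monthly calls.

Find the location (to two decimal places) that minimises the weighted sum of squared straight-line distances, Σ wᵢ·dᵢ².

The minimiser of Σwᵢ‖p−pᵢ‖² is the weighted centroid p* = (Σwᵢpᵢ)/(Σwᵢ).
Σwᵢ = 1550.
Σwᵢxᵢ = 300·20 + 800·16 + 450·10 = 23300.
Σwᵢyᵢ = 300·10 + 800·0 + 450·3 = 4350.
x* = 23300/1550 = 15.03, y* = 4350/1550 = 2.81.

(15.03, 2.81)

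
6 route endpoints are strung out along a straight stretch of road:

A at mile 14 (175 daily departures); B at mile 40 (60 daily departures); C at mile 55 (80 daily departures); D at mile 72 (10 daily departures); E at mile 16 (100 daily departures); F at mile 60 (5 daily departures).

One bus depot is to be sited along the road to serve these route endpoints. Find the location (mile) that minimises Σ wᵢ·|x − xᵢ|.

For a sum of weighted absolute distances on a line, the optimum is the weighted median (not the mean). Total weight W = 430; half-weight = 215.
Sort by position and accumulate weight:
  mile 14 (A, w=175) → cum 175
  mile 16 (E, w=100) → cum 275  ≥ 215 → median here
  mile 40 (B, w=60) → cum 335
  mile 55 (C, w=80) → cum 415
  mile 60 (F, w=5) → cum 420
  mile 72 (D, w=10) → cum 430
Optimal location: mile 16.

x = 16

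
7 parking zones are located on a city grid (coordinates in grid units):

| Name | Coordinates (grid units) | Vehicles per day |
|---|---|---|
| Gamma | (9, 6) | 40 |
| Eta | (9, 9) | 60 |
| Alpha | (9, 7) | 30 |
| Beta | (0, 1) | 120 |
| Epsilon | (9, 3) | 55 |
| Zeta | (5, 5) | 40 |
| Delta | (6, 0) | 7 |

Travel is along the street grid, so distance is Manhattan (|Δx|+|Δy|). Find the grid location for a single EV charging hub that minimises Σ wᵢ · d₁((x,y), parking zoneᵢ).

(9, 3)

Manhattan distance separates: Σwᵢ(|x−xᵢ|+|y−yᵢ|) = Σwᵢ|x−xᵢ| + Σwᵢ|y−yᵢ|, so x and y are optimised independently as 1-D weighted medians.
Total weight W = 352; half = 176.
x-coordinate, sorted with cumulative weight:
  x=0 (Beta, w=120) cum 120
  x=5 (Zeta, w=40) cum 160
  x=6 (Delta, w=7) cum 167
  x=9 (Gamma, w=40) cum 207  ← median
  x=9 (Eta, w=60) cum 267
  x=9 (Alpha, w=30) cum 297
  x=9 (Epsilon, w=55) cum 352
⇒ x* = 9
y-coordinate, sorted with cumulative weight:
  y=0 (Delta, w=7) cum 7
  y=1 (Beta, w=120) cum 127
  y=3 (Epsilon, w=55) cum 182  ← median
  y=5 (Zeta, w=40) cum 222
  y=6 (Gamma, w=40) cum 262
  y=7 (Alpha, w=30) cum 292
  y=9 (Eta, w=60) cum 352
⇒ y* = 3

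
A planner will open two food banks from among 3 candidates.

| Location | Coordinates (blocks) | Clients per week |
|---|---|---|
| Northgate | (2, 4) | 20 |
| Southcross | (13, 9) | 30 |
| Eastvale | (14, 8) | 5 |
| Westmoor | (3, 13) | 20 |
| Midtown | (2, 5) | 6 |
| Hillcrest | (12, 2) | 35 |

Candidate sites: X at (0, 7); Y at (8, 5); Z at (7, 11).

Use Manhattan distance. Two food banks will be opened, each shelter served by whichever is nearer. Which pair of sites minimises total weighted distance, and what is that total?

Evaluate every pair (each demand assigned to the nearer of the two):
  {Y, Z}: total = 826
  {X, Y}: total = 864
  {X, Z}: total = 1024
Best pair: {Y, Z} with total 826.

{Y, Z}, total 826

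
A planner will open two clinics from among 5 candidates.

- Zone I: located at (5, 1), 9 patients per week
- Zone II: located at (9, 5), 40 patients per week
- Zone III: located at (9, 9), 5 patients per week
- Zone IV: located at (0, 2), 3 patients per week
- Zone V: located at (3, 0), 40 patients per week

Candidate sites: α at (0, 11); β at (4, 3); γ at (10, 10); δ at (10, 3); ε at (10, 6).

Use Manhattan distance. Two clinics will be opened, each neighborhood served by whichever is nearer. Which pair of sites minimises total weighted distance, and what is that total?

{β, ε}, total 302

Evaluate every pair (each demand assigned to the nearer of the two):
  {β, ε}: total = 302
  {β, δ}: total = 357
  {β, γ}: total = 452
  {α, β}: total = 537
  {δ, ε}: total = 596
  {γ, δ}: total = 626
  {α, δ}: total = 645
  {α, ε}: total = 737
  {γ, ε}: total = 742
  {α, γ}: total = 963
Best pair: {β, ε} with total 302.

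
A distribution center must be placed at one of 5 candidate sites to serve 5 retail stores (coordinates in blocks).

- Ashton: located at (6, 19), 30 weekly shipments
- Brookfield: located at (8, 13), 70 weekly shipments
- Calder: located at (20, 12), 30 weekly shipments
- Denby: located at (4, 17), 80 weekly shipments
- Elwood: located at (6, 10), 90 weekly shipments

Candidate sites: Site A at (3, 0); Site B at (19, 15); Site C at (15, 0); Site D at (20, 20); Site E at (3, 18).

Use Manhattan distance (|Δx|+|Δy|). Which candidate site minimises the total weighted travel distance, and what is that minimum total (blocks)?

Total weighted distance at each candidate:
  Site A (3, 0): total = 5400
  Site B (19, 15): total = 4520
  Site C (15, 0): total = 6700
  Site D (20, 20): total = 5700
  Site E (3, 18): total = 2660
Minimum is at Site E with total 2660 blocks.

Site E, total 2660 blocks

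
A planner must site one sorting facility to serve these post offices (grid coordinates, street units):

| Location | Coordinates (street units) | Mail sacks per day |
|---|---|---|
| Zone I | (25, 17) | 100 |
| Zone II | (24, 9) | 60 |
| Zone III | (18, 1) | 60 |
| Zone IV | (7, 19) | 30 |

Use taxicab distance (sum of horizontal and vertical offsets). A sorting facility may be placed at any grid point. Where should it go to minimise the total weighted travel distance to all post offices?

(24, 17)

Manhattan distance separates: Σwᵢ(|x−xᵢ|+|y−yᵢ|) = Σwᵢ|x−xᵢ| + Σwᵢ|y−yᵢ|, so x and y are optimised independently as 1-D weighted medians.
Total weight W = 250; half = 125.
x-coordinate, sorted with cumulative weight:
  x=7 (Zone IV, w=30) cum 30
  x=18 (Zone III, w=60) cum 90
  x=24 (Zone II, w=60) cum 150  ← median
  x=25 (Zone I, w=100) cum 250
⇒ x* = 24
y-coordinate, sorted with cumulative weight:
  y=1 (Zone III, w=60) cum 60
  y=9 (Zone II, w=60) cum 120
  y=17 (Zone I, w=100) cum 220  ← median
  y=19 (Zone IV, w=30) cum 250
⇒ y* = 17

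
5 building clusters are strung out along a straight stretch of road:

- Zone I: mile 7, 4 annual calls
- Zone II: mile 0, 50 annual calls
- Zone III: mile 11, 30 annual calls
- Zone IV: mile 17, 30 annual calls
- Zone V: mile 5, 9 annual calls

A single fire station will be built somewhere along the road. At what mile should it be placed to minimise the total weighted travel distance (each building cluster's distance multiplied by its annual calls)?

For a sum of weighted absolute distances on a line, the optimum is the weighted median (not the mean). Total weight W = 123; half-weight = 61.5.
Sort by position and accumulate weight:
  mile 0 (Zone II, w=50) → cum 50
  mile 5 (Zone V, w=9) → cum 59
  mile 7 (Zone I, w=4) → cum 63  ≥ 61.5 → median here
  mile 11 (Zone III, w=30) → cum 93
  mile 17 (Zone IV, w=30) → cum 123
Optimal location: mile 7.

x = 7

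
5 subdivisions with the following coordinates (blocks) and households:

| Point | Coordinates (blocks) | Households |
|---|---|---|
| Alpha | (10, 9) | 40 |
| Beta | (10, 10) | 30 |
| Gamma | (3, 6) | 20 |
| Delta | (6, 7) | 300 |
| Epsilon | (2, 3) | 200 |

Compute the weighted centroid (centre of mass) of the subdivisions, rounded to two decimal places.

(5.02, 5.90)

The minimiser of Σwᵢ‖p−pᵢ‖² is the weighted centroid p* = (Σwᵢpᵢ)/(Σwᵢ).
Σwᵢ = 590.
Σwᵢxᵢ = 40·10 + 30·10 + 20·3 + 300·6 + 200·2 = 2960.
Σwᵢyᵢ = 40·9 + 30·10 + 20·6 + 300·7 + 200·3 = 3480.
x* = 2960/590 = 5.02, y* = 3480/590 = 5.90.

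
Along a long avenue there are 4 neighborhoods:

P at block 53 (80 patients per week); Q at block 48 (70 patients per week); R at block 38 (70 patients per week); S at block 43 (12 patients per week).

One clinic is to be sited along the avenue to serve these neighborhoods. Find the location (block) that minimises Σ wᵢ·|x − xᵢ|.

x = 48

For a sum of weighted absolute distances on a line, the optimum is the weighted median (not the mean). Total weight W = 232; half-weight = 116.
Sort by position and accumulate weight:
  block 38 (R, w=70) → cum 70
  block 43 (S, w=12) → cum 82
  block 48 (Q, w=70) → cum 152  ≥ 116 → median here
  block 53 (P, w=80) → cum 232
Optimal location: block 48.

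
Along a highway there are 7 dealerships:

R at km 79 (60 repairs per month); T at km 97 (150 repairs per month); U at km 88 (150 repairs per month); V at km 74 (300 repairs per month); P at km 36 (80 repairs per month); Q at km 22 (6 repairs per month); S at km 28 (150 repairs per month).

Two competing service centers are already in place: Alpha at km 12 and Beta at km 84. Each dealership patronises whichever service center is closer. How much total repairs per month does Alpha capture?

The indifferent point is the midpoint (12+84)/2 = 48; dealerships left of it (closer to Alpha at 12) go to Alpha, those right go to Beta.
  Q at 22 (w=6) → Alpha
  S at 28 (w=150) → Alpha
  P at 36 (w=80) → Alpha
  V at 74 (w=300) → Beta
  R at 79 (w=60) → Beta
  U at 88 (w=150) → Beta
  T at 97 (w=150) → Beta
Alpha captures 236; Beta captures 660.

236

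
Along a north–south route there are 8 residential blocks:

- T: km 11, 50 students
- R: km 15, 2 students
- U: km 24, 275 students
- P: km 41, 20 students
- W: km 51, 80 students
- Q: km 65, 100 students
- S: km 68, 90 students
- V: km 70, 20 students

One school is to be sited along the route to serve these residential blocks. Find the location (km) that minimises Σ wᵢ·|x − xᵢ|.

x = 24

For a sum of weighted absolute distances on a line, the optimum is the weighted median (not the mean). Total weight W = 637; half-weight = 318.5.
Sort by position and accumulate weight:
  km 11 (T, w=50) → cum 50
  km 15 (R, w=2) → cum 52
  km 24 (U, w=275) → cum 327  ≥ 318.5 → median here
  km 41 (P, w=20) → cum 347
  km 51 (W, w=80) → cum 427
  km 65 (Q, w=100) → cum 527
  km 68 (S, w=90) → cum 617
  km 70 (V, w=20) → cum 637
Optimal location: km 24.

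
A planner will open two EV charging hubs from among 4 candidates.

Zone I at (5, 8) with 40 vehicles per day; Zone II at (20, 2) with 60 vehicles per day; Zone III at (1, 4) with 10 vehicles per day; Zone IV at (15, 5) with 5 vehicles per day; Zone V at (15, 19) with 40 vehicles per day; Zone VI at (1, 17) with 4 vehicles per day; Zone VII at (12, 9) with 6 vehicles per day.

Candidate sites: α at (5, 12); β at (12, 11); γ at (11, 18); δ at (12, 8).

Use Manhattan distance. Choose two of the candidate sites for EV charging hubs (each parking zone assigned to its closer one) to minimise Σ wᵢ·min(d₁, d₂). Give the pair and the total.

Evaluate every pair (each demand assigned to the nearer of the two):
  {γ, δ}: total = 1550
  {α, δ}: total = 1752
  {β, δ}: total = 1814
  {α, β}: total = 1833
  {β, γ}: total = 1901
  {α, γ}: total = 2161
Best pair: {γ, δ} with total 1550.

{γ, δ}, total 1550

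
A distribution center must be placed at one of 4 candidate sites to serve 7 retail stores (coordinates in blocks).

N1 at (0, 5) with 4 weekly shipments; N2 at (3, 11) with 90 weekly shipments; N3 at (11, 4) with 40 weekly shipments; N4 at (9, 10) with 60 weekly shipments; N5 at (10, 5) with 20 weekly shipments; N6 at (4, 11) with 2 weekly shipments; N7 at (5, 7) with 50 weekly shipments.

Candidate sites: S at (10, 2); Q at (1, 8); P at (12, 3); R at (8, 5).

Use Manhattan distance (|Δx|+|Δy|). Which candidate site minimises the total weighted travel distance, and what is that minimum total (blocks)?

R, total 1852 blocks

Total weighted distance at each candidate:
  S (10, 2): total = 2742
  Q (1, 8): total = 2128
  P (12, 3): total = 2928
  R (8, 5): total = 1852
Minimum is at R with total 1852 blocks.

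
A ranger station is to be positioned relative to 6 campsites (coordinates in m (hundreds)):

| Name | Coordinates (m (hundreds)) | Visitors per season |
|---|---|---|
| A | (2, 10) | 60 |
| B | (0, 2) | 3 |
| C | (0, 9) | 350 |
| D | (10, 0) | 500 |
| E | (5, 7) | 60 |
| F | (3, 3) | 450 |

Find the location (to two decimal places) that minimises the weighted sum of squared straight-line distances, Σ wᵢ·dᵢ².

(4.76, 3.88)

The minimiser of Σwᵢ‖p−pᵢ‖² is the weighted centroid p* = (Σwᵢpᵢ)/(Σwᵢ).
Σwᵢ = 1423.
Σwᵢxᵢ = 60·2 + 3·0 + 350·0 + 500·10 + 60·5 + 450·3 = 6770.
Σwᵢyᵢ = 60·10 + 3·2 + 350·9 + 500·0 + 60·7 + 450·3 = 5526.
x* = 6770/1423 = 4.76, y* = 5526/1423 = 3.88.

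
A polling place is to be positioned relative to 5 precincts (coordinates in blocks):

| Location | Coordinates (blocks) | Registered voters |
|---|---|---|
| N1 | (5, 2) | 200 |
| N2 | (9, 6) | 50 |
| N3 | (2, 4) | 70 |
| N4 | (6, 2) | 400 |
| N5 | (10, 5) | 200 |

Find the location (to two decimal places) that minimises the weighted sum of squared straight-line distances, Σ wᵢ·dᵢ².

The minimiser of Σwᵢ‖p−pᵢ‖² is the weighted centroid p* = (Σwᵢpᵢ)/(Σwᵢ).
Σwᵢ = 920.
Σwᵢxᵢ = 200·5 + 50·9 + 70·2 + 400·6 + 200·10 = 5990.
Σwᵢyᵢ = 200·2 + 50·6 + 70·4 + 400·2 + 200·5 = 2780.
x* = 5990/920 = 6.51, y* = 2780/920 = 3.02.

(6.51, 3.02)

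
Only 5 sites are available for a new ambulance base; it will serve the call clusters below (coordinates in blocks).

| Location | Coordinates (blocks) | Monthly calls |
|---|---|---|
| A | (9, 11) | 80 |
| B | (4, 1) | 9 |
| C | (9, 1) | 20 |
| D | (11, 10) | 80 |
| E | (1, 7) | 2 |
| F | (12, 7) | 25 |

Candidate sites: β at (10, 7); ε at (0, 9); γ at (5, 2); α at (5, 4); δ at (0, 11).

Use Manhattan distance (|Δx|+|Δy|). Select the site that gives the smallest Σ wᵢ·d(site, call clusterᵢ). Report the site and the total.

β, total 1036 blocks

Total weighted distance at each candidate:
  β (10, 7): total = 1036
  ε (0, 9): total = 2644
  γ (5, 2): total = 2596
  α (5, 4): total = 2280
  δ (0, 11): total = 2596
Minimum is at β with total 1036 blocks.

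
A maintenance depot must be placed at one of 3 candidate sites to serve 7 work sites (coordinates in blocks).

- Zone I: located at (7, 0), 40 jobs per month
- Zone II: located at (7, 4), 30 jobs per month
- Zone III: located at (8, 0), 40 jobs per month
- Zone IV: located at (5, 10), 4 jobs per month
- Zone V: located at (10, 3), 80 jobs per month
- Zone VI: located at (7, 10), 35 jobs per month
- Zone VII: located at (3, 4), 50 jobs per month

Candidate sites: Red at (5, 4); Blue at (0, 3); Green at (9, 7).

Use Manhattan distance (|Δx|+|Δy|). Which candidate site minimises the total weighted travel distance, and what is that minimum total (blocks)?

Total weighted distance at each candidate:
  Red (5, 4): total = 1464
  Blue (0, 3): total = 2618
  Green (9, 7): total = 1883
Minimum is at Red with total 1464 blocks.

Red, total 1464 blocks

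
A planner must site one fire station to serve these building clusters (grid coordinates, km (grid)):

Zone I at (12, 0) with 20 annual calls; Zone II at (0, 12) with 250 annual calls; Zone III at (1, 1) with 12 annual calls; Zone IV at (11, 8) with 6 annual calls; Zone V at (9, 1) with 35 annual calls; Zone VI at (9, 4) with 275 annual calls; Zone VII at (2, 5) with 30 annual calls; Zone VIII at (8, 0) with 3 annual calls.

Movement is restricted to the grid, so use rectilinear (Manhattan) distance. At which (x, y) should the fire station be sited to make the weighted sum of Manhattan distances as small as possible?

Manhattan distance separates: Σwᵢ(|x−xᵢ|+|y−yᵢ|) = Σwᵢ|x−xᵢ| + Σwᵢ|y−yᵢ|, so x and y are optimised independently as 1-D weighted medians.
Total weight W = 631; half = 315.5.
x-coordinate, sorted with cumulative weight:
  x=0 (Zone II, w=250) cum 250
  x=1 (Zone III, w=12) cum 262
  x=2 (Zone VII, w=30) cum 292
  x=8 (Zone VIII, w=3) cum 295
  x=9 (Zone V, w=35) cum 330  ← median
  x=9 (Zone VI, w=275) cum 605
  x=11 (Zone IV, w=6) cum 611
  x=12 (Zone I, w=20) cum 631
⇒ x* = 9
y-coordinate, sorted with cumulative weight:
  y=0 (Zone I, w=20) cum 20
  y=0 (Zone VIII, w=3) cum 23
  y=1 (Zone III, w=12) cum 35
  y=1 (Zone V, w=35) cum 70
  y=4 (Zone VI, w=275) cum 345  ← median
  y=5 (Zone VII, w=30) cum 375
  y=8 (Zone IV, w=6) cum 381
  y=12 (Zone II, w=250) cum 631
⇒ y* = 4

(9, 4)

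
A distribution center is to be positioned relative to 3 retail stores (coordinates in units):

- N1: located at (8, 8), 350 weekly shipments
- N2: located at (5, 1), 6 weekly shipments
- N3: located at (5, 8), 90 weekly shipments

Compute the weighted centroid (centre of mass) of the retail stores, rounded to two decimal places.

(7.35, 7.91)

The minimiser of Σwᵢ‖p−pᵢ‖² is the weighted centroid p* = (Σwᵢpᵢ)/(Σwᵢ).
Σwᵢ = 446.
Σwᵢxᵢ = 350·8 + 6·5 + 90·5 = 3280.
Σwᵢyᵢ = 350·8 + 6·1 + 90·8 = 3526.
x* = 3280/446 = 7.35, y* = 3526/446 = 7.91.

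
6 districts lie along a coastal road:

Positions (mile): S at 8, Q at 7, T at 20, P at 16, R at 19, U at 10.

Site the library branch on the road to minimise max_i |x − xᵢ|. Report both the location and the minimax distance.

The 1-center on a line is the midpoint of the two extreme points: leftmost at 7, rightmost at 20.
Optimal location = (7 + 20)/2 = 13.5; maximum distance = (20 − 7)/2 = 6.5.

location 13.5, max distance 6.5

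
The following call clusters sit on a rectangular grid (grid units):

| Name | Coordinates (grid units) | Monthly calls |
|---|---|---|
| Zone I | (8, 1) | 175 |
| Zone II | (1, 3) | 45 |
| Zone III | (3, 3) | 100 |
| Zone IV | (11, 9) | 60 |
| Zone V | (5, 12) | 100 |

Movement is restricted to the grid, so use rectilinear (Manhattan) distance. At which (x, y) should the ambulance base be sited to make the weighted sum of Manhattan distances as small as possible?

Manhattan distance separates: Σwᵢ(|x−xᵢ|+|y−yᵢ|) = Σwᵢ|x−xᵢ| + Σwᵢ|y−yᵢ|, so x and y are optimised independently as 1-D weighted medians.
Total weight W = 480; half = 240.
x-coordinate, sorted with cumulative weight:
  x=1 (Zone II, w=45) cum 45
  x=3 (Zone III, w=100) cum 145
  x=5 (Zone V, w=100) cum 245  ← median
  x=8 (Zone I, w=175) cum 420
  x=11 (Zone IV, w=60) cum 480
⇒ x* = 5
y-coordinate, sorted with cumulative weight:
  y=1 (Zone I, w=175) cum 175
  y=3 (Zone II, w=45) cum 220
  y=3 (Zone III, w=100) cum 320  ← median
  y=9 (Zone IV, w=60) cum 380
  y=12 (Zone V, w=100) cum 480
⇒ y* = 3

(5, 3)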